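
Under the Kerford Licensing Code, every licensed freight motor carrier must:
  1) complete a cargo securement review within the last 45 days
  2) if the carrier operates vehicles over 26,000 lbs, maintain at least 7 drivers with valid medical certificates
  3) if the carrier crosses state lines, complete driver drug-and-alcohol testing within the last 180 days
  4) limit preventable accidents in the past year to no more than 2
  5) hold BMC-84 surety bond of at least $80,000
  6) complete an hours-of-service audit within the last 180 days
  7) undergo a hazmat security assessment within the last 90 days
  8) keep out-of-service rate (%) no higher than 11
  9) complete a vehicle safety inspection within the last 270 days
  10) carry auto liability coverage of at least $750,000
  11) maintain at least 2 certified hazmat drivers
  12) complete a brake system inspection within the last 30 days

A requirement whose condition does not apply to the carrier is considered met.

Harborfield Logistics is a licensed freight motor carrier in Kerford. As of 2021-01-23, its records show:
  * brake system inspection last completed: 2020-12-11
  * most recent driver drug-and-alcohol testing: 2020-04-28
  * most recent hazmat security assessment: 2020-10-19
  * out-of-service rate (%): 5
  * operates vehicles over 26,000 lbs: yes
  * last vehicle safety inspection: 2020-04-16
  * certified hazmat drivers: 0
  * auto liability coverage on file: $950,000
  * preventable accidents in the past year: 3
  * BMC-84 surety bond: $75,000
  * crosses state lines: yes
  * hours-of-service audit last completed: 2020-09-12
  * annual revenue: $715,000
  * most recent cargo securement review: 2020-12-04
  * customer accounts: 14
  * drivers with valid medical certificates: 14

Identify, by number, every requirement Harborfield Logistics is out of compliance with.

1. cargo securement review 50 days ago vs limit 45 → not met
2. condition 'operates vehicles over 26,000 lbs' holds; drivers with valid medical certificates 14 ≥ 7 → met
3. condition 'crosses state lines' holds; driver drug-and-alcohol testing 270 days ago vs limit 180 → not met
4. preventable accidents in the past year 3 > 2 → not met
5. BMC-84 surety bond $75,000 < $80,000 → not met
6. hours-of-service audit 133 days ago vs limit 180 → met
7. hazmat security assessment 96 days ago vs limit 90 → not met
8. out-of-service rate (%) 5 ≤ 11 → met
9. vehicle safety inspection 282 days ago vs limit 270 → not met
10. auto liability coverage $950,000 ≥ $750,000 → met
11. certified hazmat drivers 0 < 2 → not met
12. brake system inspection 43 days ago vs limit 30 → not met
Not met: 1, 3, 4, 5, 7, 9, 11, 12

1, 3, 4, 5, 7, 9, 11, 12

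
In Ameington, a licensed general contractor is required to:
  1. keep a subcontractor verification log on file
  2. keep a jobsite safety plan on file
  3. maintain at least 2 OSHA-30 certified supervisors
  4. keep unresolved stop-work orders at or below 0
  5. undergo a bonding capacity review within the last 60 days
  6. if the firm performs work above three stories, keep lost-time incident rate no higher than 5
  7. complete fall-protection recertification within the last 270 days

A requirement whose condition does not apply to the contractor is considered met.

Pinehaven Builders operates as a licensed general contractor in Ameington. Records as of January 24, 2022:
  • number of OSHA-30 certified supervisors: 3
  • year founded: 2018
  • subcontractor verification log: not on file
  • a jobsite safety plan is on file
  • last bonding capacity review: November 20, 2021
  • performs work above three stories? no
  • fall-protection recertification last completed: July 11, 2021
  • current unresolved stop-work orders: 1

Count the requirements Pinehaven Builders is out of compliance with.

3

1. subcontractor verification log absent → not met
2. jobsite safety plan present → met
3. OSHA-30 certified supervisors 3 ≥ 2 → met
4. unresolved stop-work orders 1 > 0 → not met
5. bonding capacity review 65 days ago vs limit 60 → not met
6. condition 'performs work above three stories' does not hold → requirement n/a → met
7. fall-protection recertification 197 days ago vs limit 270 → met
Not met: 3 of 7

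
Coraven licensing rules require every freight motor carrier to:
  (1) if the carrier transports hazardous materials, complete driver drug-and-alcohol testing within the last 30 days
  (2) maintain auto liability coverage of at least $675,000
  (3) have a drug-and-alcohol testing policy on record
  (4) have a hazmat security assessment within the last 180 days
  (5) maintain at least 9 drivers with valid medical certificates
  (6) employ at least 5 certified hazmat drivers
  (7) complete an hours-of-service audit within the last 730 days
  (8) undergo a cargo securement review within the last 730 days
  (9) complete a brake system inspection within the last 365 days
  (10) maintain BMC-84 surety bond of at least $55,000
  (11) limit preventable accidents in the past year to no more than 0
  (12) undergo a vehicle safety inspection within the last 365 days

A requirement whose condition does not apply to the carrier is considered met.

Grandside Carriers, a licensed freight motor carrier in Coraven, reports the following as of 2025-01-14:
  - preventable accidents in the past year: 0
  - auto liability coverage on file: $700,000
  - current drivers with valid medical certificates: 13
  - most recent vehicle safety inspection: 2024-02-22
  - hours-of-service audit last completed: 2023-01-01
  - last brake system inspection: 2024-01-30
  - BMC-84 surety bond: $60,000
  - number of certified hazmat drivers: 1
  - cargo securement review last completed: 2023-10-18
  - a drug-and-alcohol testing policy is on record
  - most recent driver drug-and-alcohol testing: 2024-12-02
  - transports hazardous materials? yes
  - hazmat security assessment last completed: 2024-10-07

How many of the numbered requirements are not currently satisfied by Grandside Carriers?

1. condition 'transports hazardous materials' holds; driver drug-and-alcohol testing 43 days ago vs limit 30 → not met
2. auto liability coverage $700,000 ≥ $675,000 → met
3. drug-and-alcohol testing policy present → met
4. hazmat security assessment 99 days ago vs limit 180 → met
5. drivers with valid medical certificates 13 ≥ 9 → met
6. certified hazmat drivers 1 < 5 → not met
7. hours-of-service audit 744 days ago vs limit 730 → not met
8. cargo securement review 454 days ago vs limit 730 → met
9. brake system inspection 350 days ago vs limit 365 → met
10. BMC-84 surety bond $60,000 ≥ $55,000 → met
11. preventable accidents in the past year 0 ≤ 0 → met
12. vehicle safety inspection 327 days ago vs limit 365 → met
Not met: 3 of 12

3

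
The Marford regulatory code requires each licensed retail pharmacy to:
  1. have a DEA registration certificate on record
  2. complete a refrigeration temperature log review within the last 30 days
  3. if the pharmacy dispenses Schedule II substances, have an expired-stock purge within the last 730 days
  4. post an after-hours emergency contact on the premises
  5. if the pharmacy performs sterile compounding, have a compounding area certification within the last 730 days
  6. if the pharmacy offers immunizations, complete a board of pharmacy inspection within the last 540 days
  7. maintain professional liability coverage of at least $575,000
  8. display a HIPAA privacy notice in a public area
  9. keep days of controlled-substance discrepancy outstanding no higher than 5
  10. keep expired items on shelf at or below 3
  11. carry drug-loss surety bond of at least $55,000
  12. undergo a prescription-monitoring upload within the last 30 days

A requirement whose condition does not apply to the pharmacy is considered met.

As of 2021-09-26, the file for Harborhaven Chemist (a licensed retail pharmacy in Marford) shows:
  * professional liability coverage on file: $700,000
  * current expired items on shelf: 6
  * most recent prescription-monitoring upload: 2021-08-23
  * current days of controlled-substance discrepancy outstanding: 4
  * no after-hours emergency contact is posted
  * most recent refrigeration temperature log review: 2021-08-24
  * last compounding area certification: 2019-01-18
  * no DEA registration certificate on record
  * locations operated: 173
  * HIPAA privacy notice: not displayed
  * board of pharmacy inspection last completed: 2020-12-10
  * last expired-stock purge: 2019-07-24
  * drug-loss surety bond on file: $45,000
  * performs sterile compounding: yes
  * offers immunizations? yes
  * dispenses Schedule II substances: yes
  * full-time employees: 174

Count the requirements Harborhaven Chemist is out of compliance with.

9

1. DEA registration certificate absent → not met
2. refrigeration temperature log review 33 days ago vs limit 30 → not met
3. condition 'dispenses Schedule II substances' holds; expired-stock purge 795 days ago vs limit 730 → not met
4. after-hours emergency contact absent → not met
5. condition 'performs sterile compounding' holds; compounding area certification 982 days ago vs limit 730 → not met
6. condition 'offers immunizations' holds; board of pharmacy inspection 290 days ago vs limit 540 → met
7. professional liability coverage $700,000 ≥ $575,000 → met
8. HIPAA privacy notice absent → not met
9. days of controlled-substance discrepancy outstanding 4 ≤ 5 → met
10. expired items on shelf 6 > 3 → not met
11. drug-loss surety bond $45,000 < $55,000 → not met
12. prescription-monitoring upload 34 days ago vs limit 30 → not met
Not met: 9 of 12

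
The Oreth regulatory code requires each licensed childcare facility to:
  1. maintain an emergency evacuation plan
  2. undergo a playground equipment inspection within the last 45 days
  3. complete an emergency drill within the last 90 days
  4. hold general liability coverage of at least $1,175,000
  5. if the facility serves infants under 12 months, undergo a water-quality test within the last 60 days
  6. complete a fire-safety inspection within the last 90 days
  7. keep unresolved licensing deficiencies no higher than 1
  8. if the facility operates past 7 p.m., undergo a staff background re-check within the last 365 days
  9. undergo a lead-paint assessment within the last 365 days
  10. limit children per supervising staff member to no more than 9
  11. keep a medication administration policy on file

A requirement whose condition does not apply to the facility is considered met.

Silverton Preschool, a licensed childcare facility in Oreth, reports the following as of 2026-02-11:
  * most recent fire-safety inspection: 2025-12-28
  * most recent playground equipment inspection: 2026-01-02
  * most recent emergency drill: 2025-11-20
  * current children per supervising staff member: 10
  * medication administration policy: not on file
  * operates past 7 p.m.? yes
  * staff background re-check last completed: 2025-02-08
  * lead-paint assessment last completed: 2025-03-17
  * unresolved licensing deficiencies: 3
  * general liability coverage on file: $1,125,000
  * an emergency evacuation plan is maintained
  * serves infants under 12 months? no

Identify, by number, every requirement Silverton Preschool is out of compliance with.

4, 7, 8, 10, 11

1. emergency evacuation plan present → met
2. playground equipment inspection 40 days ago vs limit 45 → met
3. emergency drill 83 days ago vs limit 90 → met
4. general liability coverage $1,125,000 < $1,175,000 → not met
5. condition 'serves infants under 12 months' does not hold → requirement n/a → met
6. fire-safety inspection 45 days ago vs limit 90 → met
7. unresolved licensing deficiencies 3 > 1 → not met
8. condition 'operates past 7 p.m.' holds; staff background re-check 368 days ago vs limit 365 → not met
9. lead-paint assessment 331 days ago vs limit 365 → met
10. children per supervising staff member 10 > 9 → not met
11. medication administration policy absent → not met
Not met: 4, 7, 8, 10, 11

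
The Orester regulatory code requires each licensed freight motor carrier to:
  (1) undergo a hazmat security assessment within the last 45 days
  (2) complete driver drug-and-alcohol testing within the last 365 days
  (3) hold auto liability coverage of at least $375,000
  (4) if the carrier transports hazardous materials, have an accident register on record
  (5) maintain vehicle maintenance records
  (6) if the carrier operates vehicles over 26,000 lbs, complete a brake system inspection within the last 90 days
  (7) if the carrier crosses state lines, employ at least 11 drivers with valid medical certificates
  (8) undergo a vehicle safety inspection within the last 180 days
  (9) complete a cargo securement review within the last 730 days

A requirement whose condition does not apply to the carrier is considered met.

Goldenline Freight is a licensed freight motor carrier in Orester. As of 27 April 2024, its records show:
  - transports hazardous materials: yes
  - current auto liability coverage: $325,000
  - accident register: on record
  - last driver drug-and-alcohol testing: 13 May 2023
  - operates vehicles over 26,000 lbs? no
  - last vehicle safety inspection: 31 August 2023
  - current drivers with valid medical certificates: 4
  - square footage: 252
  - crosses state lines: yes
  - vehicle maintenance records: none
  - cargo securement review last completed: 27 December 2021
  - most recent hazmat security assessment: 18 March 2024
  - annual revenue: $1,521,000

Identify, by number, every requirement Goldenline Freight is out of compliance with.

3, 5, 7, 8, 9

1. hazmat security assessment 40 days ago vs limit 45 → met
2. driver drug-and-alcohol testing 350 days ago vs limit 365 → met
3. auto liability coverage $325,000 < $375,000 → not met
4. condition 'transports hazardous materials' holds; accident register present → met
5. vehicle maintenance records absent → not met
6. condition 'operates vehicles over 26,000 lbs' does not hold → requirement n/a → met
7. condition 'crosses state lines' holds; drivers with valid medical certificates 4 < 11 → not met
8. vehicle safety inspection 240 days ago vs limit 180 → not met
9. cargo securement review 852 days ago vs limit 730 → not met
Not met: 3, 5, 7, 8, 9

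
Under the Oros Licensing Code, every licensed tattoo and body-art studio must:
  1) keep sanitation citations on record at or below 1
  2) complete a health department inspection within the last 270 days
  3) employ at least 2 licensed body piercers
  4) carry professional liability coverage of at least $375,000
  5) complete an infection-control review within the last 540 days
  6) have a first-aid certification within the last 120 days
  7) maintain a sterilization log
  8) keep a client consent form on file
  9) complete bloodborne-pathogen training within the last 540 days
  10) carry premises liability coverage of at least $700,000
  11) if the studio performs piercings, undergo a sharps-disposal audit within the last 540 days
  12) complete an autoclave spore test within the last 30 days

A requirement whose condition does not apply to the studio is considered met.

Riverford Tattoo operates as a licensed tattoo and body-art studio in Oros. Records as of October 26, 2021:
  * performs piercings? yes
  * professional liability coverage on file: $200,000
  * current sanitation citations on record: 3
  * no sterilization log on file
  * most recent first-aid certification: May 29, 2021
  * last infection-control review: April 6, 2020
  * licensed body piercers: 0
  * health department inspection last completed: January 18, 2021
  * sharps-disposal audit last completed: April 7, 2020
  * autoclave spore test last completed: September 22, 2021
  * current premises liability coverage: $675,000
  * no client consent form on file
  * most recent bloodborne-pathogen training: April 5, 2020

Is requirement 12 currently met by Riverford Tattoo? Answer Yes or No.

No

12. autoclave spore test 34 days ago vs limit 30 → not met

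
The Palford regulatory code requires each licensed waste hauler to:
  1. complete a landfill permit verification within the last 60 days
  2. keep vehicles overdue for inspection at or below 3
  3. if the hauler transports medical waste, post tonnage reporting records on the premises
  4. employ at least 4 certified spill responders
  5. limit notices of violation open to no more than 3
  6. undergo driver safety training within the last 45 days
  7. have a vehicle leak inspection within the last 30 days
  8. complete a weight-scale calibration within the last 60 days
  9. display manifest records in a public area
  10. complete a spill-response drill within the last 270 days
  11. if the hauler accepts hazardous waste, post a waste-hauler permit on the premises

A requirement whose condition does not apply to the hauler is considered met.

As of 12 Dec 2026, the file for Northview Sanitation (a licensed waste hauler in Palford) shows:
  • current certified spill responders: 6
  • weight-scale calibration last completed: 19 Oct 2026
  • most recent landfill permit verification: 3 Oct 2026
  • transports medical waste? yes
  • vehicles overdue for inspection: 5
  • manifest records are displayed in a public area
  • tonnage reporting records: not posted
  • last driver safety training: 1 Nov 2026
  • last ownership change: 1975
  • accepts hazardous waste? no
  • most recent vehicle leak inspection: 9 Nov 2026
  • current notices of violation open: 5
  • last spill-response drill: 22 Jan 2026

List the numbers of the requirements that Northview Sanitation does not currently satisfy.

1. landfill permit verification 70 days ago vs limit 60 → not met
2. vehicles overdue for inspection 5 > 3 → not met
3. condition 'transports medical waste' holds; tonnage reporting records absent → not met
4. certified spill responders 6 ≥ 4 → met
5. notices of violation open 5 > 3 → not met
6. driver safety training 41 days ago vs limit 45 → met
7. vehicle leak inspection 33 days ago vs limit 30 → not met
8. weight-scale calibration 54 days ago vs limit 60 → met
9. manifest records present → met
10. spill-response drill 324 days ago vs limit 270 → not met
11. condition 'accepts hazardous waste' does not hold → requirement n/a → met
Not met: 1, 2, 3, 5, 7, 10

1, 2, 3, 5, 7, 10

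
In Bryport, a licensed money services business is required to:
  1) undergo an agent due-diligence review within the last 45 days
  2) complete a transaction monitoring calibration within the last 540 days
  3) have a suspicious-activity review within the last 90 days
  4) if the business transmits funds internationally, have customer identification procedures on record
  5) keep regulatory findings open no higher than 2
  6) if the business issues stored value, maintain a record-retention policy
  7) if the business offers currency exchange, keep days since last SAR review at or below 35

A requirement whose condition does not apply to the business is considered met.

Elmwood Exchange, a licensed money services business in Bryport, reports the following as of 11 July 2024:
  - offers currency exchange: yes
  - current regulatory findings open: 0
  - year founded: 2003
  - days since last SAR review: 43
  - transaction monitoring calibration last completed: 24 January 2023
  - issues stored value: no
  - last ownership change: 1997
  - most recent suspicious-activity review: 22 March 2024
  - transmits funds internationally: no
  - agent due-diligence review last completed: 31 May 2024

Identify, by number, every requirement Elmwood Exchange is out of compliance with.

3, 7

1. agent due-diligence review 41 days ago vs limit 45 → met
2. transaction monitoring calibration 534 days ago vs limit 540 → met
3. suspicious-activity review 111 days ago vs limit 90 → not met
4. condition 'transmits funds internationally' does not hold → requirement n/a → met
5. regulatory findings open 0 ≤ 2 → met
6. condition 'issues stored value' does not hold → requirement n/a → met
7. condition 'offers currency exchange' holds; days since last SAR review 43 > 35 → not met
Not met: 3, 7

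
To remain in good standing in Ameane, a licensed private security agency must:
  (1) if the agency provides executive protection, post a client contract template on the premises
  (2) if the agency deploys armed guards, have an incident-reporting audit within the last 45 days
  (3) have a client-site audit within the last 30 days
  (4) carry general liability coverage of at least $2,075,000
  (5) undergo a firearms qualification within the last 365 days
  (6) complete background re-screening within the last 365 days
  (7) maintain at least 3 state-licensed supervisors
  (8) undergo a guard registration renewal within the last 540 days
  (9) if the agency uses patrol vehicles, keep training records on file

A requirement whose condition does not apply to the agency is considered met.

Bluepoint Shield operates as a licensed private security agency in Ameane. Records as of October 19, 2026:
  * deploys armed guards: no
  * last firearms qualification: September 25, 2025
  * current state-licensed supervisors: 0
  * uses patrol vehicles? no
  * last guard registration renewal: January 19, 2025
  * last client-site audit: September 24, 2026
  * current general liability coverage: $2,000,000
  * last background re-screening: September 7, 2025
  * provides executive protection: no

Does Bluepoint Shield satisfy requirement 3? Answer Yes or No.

3. client-site audit 25 days ago vs limit 30 → met

Yes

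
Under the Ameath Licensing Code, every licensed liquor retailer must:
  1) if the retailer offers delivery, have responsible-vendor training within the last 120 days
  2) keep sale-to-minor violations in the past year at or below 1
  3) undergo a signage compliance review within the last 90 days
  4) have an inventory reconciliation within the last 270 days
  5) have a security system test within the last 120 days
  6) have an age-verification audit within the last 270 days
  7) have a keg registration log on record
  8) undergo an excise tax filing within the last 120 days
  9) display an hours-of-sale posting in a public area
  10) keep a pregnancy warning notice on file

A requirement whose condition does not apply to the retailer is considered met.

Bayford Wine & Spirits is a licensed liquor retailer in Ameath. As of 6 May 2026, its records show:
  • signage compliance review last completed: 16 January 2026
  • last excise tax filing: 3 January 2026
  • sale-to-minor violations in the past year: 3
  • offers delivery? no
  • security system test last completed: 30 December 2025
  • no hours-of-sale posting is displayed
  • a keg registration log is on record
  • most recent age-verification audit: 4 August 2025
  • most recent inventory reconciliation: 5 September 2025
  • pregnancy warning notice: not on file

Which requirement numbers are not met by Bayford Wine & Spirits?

1. condition 'offers delivery' does not hold → requirement n/a → met
2. sale-to-minor violations in the past year 3 > 1 → not met
3. signage compliance review 110 days ago vs limit 90 → not met
4. inventory reconciliation 243 days ago vs limit 270 → met
5. security system test 127 days ago vs limit 120 → not met
6. age-verification audit 275 days ago vs limit 270 → not met
7. keg registration log present → met
8. excise tax filing 123 days ago vs limit 120 → not met
9. hours-of-sale posting absent → not met
10. pregnancy warning notice absent → not met
Not met: 2, 3, 5, 6, 8, 9, 10

2, 3, 5, 6, 8, 9, 10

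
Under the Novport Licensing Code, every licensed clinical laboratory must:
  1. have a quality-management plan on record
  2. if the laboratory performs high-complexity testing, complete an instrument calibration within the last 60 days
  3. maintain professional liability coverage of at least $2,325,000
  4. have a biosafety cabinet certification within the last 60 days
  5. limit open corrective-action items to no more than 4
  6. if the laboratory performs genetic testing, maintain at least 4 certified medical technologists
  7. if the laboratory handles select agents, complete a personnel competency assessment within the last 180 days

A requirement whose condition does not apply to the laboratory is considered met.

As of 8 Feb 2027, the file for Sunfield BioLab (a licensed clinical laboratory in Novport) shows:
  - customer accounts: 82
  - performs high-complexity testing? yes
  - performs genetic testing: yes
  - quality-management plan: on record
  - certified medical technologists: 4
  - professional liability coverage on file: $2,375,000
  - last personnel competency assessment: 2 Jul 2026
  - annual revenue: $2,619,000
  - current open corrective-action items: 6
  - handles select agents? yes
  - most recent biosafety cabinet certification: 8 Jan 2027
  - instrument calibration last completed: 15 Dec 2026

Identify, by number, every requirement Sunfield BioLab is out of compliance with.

5, 7

1. quality-management plan present → met
2. condition 'performs high-complexity testing' holds; instrument calibration 55 days ago vs limit 60 → met
3. professional liability coverage $2,375,000 ≥ $2,325,000 → met
4. biosafety cabinet certification 31 days ago vs limit 60 → met
5. open corrective-action items 6 > 4 → not met
6. condition 'performs genetic testing' holds; certified medical technologists 4 ≥ 4 → met
7. condition 'handles select agents' holds; personnel competency assessment 221 days ago vs limit 180 → not met
Not met: 5, 7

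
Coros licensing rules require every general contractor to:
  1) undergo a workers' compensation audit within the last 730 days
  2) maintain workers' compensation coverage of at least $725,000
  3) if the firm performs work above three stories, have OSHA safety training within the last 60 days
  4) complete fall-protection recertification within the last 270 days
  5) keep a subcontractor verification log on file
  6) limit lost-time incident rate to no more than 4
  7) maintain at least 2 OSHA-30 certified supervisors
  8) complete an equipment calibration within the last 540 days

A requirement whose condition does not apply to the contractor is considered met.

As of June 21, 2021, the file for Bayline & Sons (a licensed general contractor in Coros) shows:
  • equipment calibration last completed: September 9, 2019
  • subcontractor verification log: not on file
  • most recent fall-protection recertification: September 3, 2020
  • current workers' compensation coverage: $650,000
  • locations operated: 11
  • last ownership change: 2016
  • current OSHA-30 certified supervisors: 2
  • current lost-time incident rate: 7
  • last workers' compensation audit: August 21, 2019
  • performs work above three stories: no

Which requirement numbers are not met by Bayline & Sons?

1. workers' compensation audit 670 days ago vs limit 730 → met
2. workers' compensation coverage $650,000 < $725,000 → not met
3. condition 'performs work above three stories' does not hold → requirement n/a → met
4. fall-protection recertification 291 days ago vs limit 270 → not met
5. subcontractor verification log absent → not met
6. lost-time incident rate 7 > 4 → not met
7. OSHA-30 certified supervisors 2 ≥ 2 → met
8. equipment calibration 651 days ago vs limit 540 → not met
Not met: 2, 4, 5, 6, 8

2, 4, 5, 6, 8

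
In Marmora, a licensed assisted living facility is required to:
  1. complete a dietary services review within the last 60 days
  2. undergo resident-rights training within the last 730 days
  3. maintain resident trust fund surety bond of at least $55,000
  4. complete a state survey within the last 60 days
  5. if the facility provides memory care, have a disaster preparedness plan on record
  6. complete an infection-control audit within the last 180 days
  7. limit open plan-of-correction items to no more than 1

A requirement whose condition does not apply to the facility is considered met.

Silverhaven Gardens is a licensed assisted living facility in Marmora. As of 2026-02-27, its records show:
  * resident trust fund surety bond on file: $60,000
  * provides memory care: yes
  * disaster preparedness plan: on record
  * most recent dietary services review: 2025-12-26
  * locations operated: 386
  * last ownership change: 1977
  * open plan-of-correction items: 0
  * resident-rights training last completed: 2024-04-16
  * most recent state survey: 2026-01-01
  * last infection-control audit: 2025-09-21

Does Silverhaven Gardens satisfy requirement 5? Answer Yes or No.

5. condition 'provides memory care' holds; disaster preparedness plan present → met

Yes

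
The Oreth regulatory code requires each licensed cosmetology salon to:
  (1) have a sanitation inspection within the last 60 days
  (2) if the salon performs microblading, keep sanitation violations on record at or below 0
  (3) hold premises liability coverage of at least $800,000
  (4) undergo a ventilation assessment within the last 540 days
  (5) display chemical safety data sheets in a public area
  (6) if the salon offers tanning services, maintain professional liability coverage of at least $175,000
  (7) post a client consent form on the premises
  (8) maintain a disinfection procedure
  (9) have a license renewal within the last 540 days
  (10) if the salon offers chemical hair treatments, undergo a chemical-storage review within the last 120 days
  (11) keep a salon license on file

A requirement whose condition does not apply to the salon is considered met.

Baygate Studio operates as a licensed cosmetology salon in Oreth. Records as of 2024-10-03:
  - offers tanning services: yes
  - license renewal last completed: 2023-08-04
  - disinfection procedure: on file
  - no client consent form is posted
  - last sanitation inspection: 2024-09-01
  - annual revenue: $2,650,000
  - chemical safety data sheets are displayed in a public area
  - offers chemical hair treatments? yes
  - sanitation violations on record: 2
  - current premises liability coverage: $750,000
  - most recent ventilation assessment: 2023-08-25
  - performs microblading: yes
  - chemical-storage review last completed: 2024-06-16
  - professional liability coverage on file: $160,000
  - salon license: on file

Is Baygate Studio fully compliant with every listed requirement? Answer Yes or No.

1. sanitation inspection 32 days ago vs limit 60 → met
2. condition 'performs microblading' holds; sanitation violations on record 2 > 0 → not met
3. premises liability coverage $750,000 < $800,000 → not met
4. ventilation assessment 405 days ago vs limit 540 → met
5. chemical safety data sheets present → met
6. condition 'offers tanning services' holds; professional liability coverage $160,000 < $175,000 → not met
7. client consent form absent → not met
8. disinfection procedure present → met
9. license renewal 426 days ago vs limit 540 → met
10. condition 'offers chemical hair treatments' holds; chemical-storage review 109 days ago vs limit 120 → met
11. salon license present → met
Not met: 2, 3, 6, 7

No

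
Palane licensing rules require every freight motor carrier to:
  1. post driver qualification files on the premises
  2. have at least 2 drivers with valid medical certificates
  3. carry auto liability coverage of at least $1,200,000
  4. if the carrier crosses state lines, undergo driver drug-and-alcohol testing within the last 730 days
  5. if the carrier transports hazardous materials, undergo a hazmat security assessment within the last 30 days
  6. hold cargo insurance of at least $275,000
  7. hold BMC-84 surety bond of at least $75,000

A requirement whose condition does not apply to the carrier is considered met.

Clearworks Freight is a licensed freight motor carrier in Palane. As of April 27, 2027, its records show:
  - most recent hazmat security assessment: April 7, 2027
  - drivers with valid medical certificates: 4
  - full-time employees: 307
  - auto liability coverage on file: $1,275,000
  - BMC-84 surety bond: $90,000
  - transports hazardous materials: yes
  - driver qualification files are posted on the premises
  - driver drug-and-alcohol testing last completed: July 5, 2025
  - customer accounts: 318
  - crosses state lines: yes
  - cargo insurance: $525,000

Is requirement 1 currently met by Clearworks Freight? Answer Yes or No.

Yes

1. driver qualification files present → met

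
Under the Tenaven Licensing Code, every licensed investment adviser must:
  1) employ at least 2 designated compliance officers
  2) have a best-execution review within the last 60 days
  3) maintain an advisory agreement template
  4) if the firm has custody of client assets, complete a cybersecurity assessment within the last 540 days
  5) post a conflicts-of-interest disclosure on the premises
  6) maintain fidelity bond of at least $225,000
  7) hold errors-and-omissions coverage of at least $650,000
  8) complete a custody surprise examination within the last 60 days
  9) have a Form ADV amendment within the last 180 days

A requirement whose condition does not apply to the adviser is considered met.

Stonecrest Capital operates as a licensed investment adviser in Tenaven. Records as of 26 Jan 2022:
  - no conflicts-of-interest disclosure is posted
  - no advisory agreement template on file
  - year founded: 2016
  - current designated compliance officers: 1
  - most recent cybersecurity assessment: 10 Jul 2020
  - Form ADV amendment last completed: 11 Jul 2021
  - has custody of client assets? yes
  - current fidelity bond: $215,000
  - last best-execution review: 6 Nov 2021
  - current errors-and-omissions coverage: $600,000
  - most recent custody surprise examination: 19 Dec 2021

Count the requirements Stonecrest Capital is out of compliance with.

1. designated compliance officers 1 < 2 → not met
2. best-execution review 81 days ago vs limit 60 → not met
3. advisory agreement template absent → not met
4. condition 'has custody of client assets' holds; cybersecurity assessment 565 days ago vs limit 540 → not met
5. conflicts-of-interest disclosure absent → not met
6. fidelity bond $215,000 < $225,000 → not met
7. errors-and-omissions coverage $600,000 < $650,000 → not met
8. custody surprise examination 38 days ago vs limit 60 → met
9. Form ADV amendment 199 days ago vs limit 180 → not met
Not met: 8 of 9

8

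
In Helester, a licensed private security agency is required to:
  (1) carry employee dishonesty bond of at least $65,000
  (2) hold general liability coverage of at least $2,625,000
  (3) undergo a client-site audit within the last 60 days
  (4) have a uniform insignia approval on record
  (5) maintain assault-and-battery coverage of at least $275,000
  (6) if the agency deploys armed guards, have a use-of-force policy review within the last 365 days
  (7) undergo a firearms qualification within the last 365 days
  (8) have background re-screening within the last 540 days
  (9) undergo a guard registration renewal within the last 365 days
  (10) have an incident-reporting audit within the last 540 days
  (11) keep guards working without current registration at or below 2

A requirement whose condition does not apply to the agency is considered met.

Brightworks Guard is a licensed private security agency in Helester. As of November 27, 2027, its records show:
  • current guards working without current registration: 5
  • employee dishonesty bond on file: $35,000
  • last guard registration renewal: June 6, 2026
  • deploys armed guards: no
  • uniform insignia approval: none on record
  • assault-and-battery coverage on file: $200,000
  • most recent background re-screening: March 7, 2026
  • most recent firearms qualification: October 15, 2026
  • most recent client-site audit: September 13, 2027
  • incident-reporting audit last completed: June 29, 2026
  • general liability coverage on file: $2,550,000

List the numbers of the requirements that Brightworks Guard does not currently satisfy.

1. employee dishonesty bond $35,000 < $65,000 → not met
2. general liability coverage $2,550,000 < $2,625,000 → not met
3. client-site audit 75 days ago vs limit 60 → not met
4. uniform insignia approval absent → not met
5. assault-and-battery coverage $200,000 < $275,000 → not met
6. condition 'deploys armed guards' does not hold → requirement n/a → met
7. firearms qualification 408 days ago vs limit 365 → not met
8. background re-screening 630 days ago vs limit 540 → not met
9. guard registration renewal 539 days ago vs limit 365 → not met
10. incident-reporting audit 516 days ago vs limit 540 → met
11. guards working without current registration 5 > 2 → not met
Not met: 1, 2, 3, 4, 5, 7, 8, 9, 11

1, 2, 3, 4, 5, 7, 8, 9, 11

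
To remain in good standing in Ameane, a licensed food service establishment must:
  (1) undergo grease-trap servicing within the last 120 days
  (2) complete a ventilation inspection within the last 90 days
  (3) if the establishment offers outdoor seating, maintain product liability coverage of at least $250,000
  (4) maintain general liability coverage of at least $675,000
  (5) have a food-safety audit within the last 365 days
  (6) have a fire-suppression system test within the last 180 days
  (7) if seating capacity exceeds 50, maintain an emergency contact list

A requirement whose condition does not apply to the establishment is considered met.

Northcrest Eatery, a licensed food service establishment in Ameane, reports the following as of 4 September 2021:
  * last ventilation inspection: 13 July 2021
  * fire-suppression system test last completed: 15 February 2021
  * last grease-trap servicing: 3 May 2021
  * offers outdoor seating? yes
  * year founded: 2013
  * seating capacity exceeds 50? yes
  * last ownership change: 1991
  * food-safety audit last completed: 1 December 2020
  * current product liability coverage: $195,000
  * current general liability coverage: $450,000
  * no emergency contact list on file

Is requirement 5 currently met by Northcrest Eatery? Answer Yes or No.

5. food-safety audit 277 days ago vs limit 365 → met

Yes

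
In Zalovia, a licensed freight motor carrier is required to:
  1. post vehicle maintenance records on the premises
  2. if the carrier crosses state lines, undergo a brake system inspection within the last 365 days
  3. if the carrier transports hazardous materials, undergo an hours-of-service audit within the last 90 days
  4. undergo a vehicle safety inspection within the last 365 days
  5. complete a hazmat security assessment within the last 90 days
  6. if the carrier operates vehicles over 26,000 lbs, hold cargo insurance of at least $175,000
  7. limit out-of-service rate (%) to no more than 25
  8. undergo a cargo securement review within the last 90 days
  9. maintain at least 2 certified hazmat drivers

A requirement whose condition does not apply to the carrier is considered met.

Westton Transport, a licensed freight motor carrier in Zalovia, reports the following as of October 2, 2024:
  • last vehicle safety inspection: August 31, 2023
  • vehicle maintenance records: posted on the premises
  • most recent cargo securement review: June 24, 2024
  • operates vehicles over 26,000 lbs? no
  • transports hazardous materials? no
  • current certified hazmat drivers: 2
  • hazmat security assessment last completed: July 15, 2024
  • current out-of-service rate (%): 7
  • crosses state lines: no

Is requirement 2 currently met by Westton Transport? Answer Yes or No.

2. condition 'crosses state lines' does not hold → requirement n/a → met

Yes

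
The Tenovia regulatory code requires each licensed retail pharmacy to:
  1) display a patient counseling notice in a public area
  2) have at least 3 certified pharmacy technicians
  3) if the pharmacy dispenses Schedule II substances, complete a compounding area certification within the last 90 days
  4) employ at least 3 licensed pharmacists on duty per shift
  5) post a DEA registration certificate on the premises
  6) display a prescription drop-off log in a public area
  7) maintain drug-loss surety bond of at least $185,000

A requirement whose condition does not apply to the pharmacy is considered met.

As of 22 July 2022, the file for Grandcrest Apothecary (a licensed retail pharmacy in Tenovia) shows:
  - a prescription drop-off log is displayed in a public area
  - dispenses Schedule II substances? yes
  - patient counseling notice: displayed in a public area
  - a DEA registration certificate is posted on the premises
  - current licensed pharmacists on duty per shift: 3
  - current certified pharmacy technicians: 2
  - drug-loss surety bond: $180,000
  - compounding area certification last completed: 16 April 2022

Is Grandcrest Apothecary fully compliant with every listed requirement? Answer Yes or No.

1. patient counseling notice present → met
2. certified pharmacy technicians 2 < 3 → not met
3. condition 'dispenses Schedule II substances' holds; compounding area certification 97 days ago vs limit 90 → not met
4. licensed pharmacists on duty per shift 3 ≥ 3 → met
5. DEA registration certificate present → met
6. prescription drop-off log present → met
7. drug-loss surety bond $180,000 < $185,000 → not met
Not met: 2, 3, 7

No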